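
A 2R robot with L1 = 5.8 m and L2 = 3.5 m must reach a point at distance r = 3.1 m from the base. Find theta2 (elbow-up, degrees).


cos(theta2) = (r^2 - L1^2 - L2^2) / (2*L1*L2)
cos(theta2) = (9.61 - 33.64 - 12.25) / 40.6
cos(theta2) = -0.893596
theta2 = 153.3287 degrees


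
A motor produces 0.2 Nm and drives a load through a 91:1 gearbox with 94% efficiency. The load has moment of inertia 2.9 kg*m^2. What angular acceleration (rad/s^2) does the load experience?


tau_out = tau_motor * N * eta
= 0.2 * 91 * 0.94 = 17.108 Nm
alpha = tau_out / I = 17.108 / 2.9
= 5.8993 rad/s^2


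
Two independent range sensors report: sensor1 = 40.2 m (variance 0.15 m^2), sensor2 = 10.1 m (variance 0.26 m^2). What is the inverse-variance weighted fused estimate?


w1 = (1/var1) / (1/var1 + 1/var2)
   = 6.6667 / (6.6667 + 3.8462) = 0.6341
w2 = 1 - w1 = 0.3659
fused = w1*s1 + w2*s2 = 25.4927 + 3.6951
= 29.1878 m


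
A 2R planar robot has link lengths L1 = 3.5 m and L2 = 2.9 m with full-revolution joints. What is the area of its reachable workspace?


r_max = L1 + L2 = 6.4 m
r_min = |L1 - L2| = 0.6 m
Area = pi*(r_max^2 - r_min^2)
= pi*(40.96 - 0.36)
= pi * 40.6
= 127.5487 m^2


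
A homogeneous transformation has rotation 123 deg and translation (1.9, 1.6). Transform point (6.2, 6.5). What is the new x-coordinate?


x' = cos(theta)*px - sin(theta)*py + tx
= -0.5446*6.2 - 0.8387*6.5 + 1.9
= -6.9281


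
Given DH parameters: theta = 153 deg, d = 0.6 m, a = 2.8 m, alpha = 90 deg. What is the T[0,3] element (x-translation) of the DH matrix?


T[0,3] = a * cos(theta)
= 2.8 * cos(153 deg)
= 2.8 * -0.891
= -2.4948


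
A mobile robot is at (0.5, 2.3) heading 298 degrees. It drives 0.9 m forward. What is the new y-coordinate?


y_new = y0 + d*sin(theta)
= 2.3 + 0.9*sin(298)
= 2.3 + -0.7947
= 1.5053


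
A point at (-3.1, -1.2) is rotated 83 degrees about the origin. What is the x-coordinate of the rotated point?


x' = x*cos(theta) - y*sin(theta)
cos(83 deg) = 0.1219, sin(83 deg) = 0.9925
x' = -3.1 * 0.1219 - -1.2 * 0.9925
= -0.3778 - -1.1911
= 0.8133


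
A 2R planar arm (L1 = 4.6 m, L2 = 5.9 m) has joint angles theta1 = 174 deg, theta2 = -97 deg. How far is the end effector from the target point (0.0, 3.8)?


End effector via forward kinematics:
x = L1*cos(t1) + L2*cos(t1+t2) = -3.2476
y = L1*sin(t1) + L2*sin(t1+t2) = 6.2296
Distance to target:
d = sqrt((0.0 - -3.2476)^2 + (3.8 - 6.2296)^2)
= sqrt(10.5468 + 5.903)
= 4.0558 m


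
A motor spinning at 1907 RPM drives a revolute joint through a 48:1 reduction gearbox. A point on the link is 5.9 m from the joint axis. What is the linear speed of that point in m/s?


omega_motor = 1907 * 2*pi/60 = 199.7006 rad/s
omega_joint = omega_motor / 48 = 4.1604 rad/s
v = omega_joint * r = 4.1604 * 5.9
= 24.5465 m/s


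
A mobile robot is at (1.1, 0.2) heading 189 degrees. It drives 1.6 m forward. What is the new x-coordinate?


x_new = x0 + d*cos(theta)
= 1.1 + 1.6*cos(189)
= 1.1 + -1.5803
= -0.4803


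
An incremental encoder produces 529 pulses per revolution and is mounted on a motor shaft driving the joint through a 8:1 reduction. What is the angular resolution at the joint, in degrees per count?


counts per rev = 529
effective counts at joint = 529 * 8 = 4232
resolution = 360 / 4232
= 0.0851 deg/count


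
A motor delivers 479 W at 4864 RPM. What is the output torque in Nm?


omega = 4864 * 2*pi/60 = 509.3569 rad/s
tau = P / omega = 479 / 509.3569
= 0.9404 Nm


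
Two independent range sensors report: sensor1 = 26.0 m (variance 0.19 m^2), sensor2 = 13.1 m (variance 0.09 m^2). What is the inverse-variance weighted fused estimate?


w1 = (1/var1) / (1/var1 + 1/var2)
   = 5.2632 / (5.2632 + 11.1111) = 0.3214
w2 = 1 - w1 = 0.6786
fused = w1*s1 + w2*s2 = 8.3571 + 8.8893
= 17.2464 m


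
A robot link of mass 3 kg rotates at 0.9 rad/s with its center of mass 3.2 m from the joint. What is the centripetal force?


F = m * omega^2 * r
= 3 * 0.9^2 * 3.2
= 3 * 0.81 * 3.2
= 7.776 N


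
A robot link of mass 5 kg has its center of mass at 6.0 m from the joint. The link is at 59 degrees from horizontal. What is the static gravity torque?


tau = m*g*L*cos(angle)
= 5 * 9.81 * 6.0 * cos(59 deg)
= 5 * 9.81 * 6.0 * 0.515
= 151.5757 Nm


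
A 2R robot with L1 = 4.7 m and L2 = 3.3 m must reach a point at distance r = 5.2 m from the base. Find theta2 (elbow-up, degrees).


cos(theta2) = (r^2 - L1^2 - L2^2) / (2*L1*L2)
cos(theta2) = (27.04 - 22.09 - 10.89) / 31.02
cos(theta2) = -0.191489
theta2 = 101.0397 degrees


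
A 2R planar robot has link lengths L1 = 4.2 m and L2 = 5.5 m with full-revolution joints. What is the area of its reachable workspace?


r_max = L1 + L2 = 9.7 m
r_min = |L1 - L2| = 1.3 m
Area = pi*(r_max^2 - r_min^2)
= pi*(94.09 - 1.69)
= pi * 92.4
= 290.2832 m^2


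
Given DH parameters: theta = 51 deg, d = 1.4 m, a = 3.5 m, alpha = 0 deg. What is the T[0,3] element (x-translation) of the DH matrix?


T[0,3] = a * cos(theta)
= 3.5 * cos(51 deg)
= 3.5 * 0.6293
= 2.2026


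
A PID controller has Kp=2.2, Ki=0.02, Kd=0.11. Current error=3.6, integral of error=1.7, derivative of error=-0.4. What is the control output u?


u = Kp*e + Ki*int(e) + Kd*de/dt
= 2.2*3.6 + 0.02*1.7 + 0.11*(-0.4)
= 7.92 + 0.034 + -0.044
= 7.91


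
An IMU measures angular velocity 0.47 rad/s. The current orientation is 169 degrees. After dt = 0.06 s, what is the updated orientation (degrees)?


delta_theta = w * dt = 0.47 * 0.06 = 0.0282 rad
= 1.6157 deg
theta_new = 169 + 1.6157 = 170.6157 deg


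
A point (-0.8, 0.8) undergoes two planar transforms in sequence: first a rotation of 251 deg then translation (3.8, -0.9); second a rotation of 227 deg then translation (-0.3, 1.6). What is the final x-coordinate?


After transform 1:
x1 = cos(251)*-0.8 - sin(251)*0.8 + 3.8 = 4.8169
y1 = sin(251)*-0.8 + cos(251)*0.8 + -0.9 = -0.404
After transform 2:
x2 = cos(227)*4.8169 - sin(227)*-0.404 + -0.3
= -3.8806


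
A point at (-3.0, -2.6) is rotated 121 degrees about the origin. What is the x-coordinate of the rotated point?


x' = x*cos(theta) - y*sin(theta)
cos(121 deg) = -0.515, sin(121 deg) = 0.8572
x' = -3.0 * -0.515 - -2.6 * 0.8572
= 1.5451 - -2.2286
= 3.7737


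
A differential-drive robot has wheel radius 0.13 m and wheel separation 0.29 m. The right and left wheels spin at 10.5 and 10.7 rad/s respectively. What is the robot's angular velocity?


vR = r*wR = 0.13*10.5 = 1.365 m/s
vL = r*wL = 0.13*10.7 = 1.391 m/s
v = (vR+vL)/2 = 1.378 m/s
omega = (vR-vL)/L = -0.0897 rad/s
angular velocity = -0.0897 rad/s


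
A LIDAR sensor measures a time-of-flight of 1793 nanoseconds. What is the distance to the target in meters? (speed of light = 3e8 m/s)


tof = 1793 ns = 1.793e-06 s
dist = c * tof / 2
= 3e8 * 1.793e-06 / 2
= 268.95 m


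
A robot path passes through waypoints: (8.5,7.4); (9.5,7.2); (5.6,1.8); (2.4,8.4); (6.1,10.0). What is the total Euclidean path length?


Segment lengths:
  seg1 = sqrt((1.0)^2 + (-0.2)^2) = 1.0198
  seg2 = sqrt((-3.9)^2 + (-5.4)^2) = 6.6611
  seg3 = sqrt((-3.2)^2 + (6.6)^2) = 7.3348
  seg4 = sqrt((3.7)^2 + (1.6)^2) = 4.0311
Total = 19.0469


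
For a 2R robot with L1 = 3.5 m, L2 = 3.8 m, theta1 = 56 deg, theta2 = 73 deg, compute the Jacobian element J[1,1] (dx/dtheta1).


J[1,1] = -L1*sin(t1) - L2*sin(t1+t2)
= -3.5*sin(56) - 3.8*sin(129)
= -5.8548


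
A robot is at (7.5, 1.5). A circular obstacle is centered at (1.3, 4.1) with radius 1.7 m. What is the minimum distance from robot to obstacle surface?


center_dist = sqrt((7.5-1.3)^2 + (1.5-4.1)^2)
= sqrt(38.44 + 6.76)
= 6.7231
min_dist = center_dist - radius = 6.7231 - 1.7 = 5.0231 m


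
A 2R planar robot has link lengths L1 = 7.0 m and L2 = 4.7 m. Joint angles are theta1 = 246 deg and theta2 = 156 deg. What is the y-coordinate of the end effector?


Convert angles to radians: theta1 = 4.2935, theta2 = 2.7227
y = L1*sin(theta1) + L2*sin(theta1+theta2)
y = -6.3948 + 3.1449
y = -3.2499


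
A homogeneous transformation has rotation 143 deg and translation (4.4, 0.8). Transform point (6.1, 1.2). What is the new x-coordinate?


x' = cos(theta)*px - sin(theta)*py + tx
= -0.7986*6.1 - 0.6018*1.2 + 4.4
= -1.1939


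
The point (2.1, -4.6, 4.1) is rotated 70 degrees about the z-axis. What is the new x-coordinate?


Rotation about z-axis: x' = x*cos(theta) - y*sin(theta)
= 2.1 * 0.342 - -4.6 * 0.9397
= 5.0408


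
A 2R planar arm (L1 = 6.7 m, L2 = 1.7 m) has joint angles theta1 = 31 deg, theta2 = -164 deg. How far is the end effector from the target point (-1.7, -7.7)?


End effector via forward kinematics:
x = L1*cos(t1) + L2*cos(t1+t2) = 4.5836
y = L1*sin(t1) + L2*sin(t1+t2) = 2.2075
Distance to target:
d = sqrt((-1.7 - 4.5836)^2 + (-7.7 - 2.2075)^2)
= sqrt(39.4839 + 98.1576)
= 11.7321 m


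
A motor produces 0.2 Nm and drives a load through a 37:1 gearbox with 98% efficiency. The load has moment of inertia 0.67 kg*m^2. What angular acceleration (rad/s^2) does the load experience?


tau_out = tau_motor * N * eta
= 0.2 * 37 * 0.98 = 7.252 Nm
alpha = tau_out / I = 7.252 / 0.67
= 10.8239 rad/s^2


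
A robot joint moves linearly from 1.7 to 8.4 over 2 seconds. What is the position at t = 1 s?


s = t/T = 1/2 = 0.5
p(t) = p0 + (pf-p0)*s
= 1.7 + (8.4 - 1.7) * 0.5
= 5.05


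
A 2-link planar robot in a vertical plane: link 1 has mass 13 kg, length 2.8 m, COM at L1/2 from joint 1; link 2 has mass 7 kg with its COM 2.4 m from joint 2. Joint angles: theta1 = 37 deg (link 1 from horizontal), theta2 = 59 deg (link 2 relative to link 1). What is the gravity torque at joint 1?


Horizontal distance from joint 1 to link-1 COM:
  x_c1 = (L1/2)*cos(t1) = 1.4 * 0.7986 = 1.1181 m
Horizontal distance from joint 1 to link-2 COM:
  x_c2 = L1*cos(t1) + Lc2*cos(t1+t2)
       = 2.8*0.7986 + 2.4*-0.1045 = 1.9853 m
tau1 = m1*g*x_c1 + m2*g*x_c2
     = 13*9.81*1.1181 + 7*9.81*1.9853
     = 142.59 + 136.3313
     = 278.9213 Nm


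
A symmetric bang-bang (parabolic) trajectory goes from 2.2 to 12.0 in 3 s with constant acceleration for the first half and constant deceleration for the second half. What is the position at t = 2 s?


Symmetric rest-to-rest: each phase covers (pf-p0)/2 in time T/2. 0.5*a*(T/2)^2 = (pf-p0)/2 => a = 4*(pf-p0)/T^2
a = 4*(12.0-2.2)/3^2 = 4.3556
t = 2 is in the deceleration phase (t > T/2).
p = pf - 0.5*a*(T-t)^2 = 12.0 - 0.5*4.3556*1^2
= 9.8222


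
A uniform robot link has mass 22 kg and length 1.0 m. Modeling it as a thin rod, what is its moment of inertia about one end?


I = (1/3) * m * L^2
= (1/3) * 22 * 1.0^2
= 0.333333 * 22 * 1.0
= 7.3333 kg*m^2


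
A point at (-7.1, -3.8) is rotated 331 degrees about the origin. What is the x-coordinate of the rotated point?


x' = x*cos(theta) - y*sin(theta)
cos(331 deg) = 0.8746, sin(331 deg) = -0.4848
x' = -7.1 * 0.8746 - -3.8 * -0.4848
= -6.2098 - 1.8423
= -8.0521


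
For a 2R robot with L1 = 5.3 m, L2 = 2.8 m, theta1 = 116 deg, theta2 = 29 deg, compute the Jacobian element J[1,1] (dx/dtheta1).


J[1,1] = -L1*sin(t1) - L2*sin(t1+t2)
= -5.3*sin(116) - 2.8*sin(145)
= -6.3696


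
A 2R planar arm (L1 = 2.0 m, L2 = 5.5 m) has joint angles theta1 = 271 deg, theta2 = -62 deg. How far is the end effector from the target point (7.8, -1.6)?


End effector via forward kinematics:
x = L1*cos(t1) + L2*cos(t1+t2) = -4.7755
y = L1*sin(t1) + L2*sin(t1+t2) = -4.6661
Distance to target:
d = sqrt((7.8 - -4.7755)^2 + (-1.6 - -4.6661)^2)
= sqrt(158.1433 + 9.4013)
= 12.9439 m


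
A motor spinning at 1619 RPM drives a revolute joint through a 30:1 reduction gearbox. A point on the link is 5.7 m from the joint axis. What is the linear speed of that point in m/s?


omega_motor = 1619 * 2*pi/60 = 169.5413 rad/s
omega_joint = omega_motor / 30 = 5.6514 rad/s
v = omega_joint * r = 5.6514 * 5.7
= 32.2128 m/s


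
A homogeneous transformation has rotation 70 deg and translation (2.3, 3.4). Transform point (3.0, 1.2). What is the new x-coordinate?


x' = cos(theta)*px - sin(theta)*py + tx
= 0.342*3.0 - 0.9397*1.2 + 2.3
= 2.1984


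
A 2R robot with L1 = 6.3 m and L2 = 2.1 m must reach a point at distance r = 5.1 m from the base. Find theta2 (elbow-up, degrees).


cos(theta2) = (r^2 - L1^2 - L2^2) / (2*L1*L2)
cos(theta2) = (26.01 - 39.69 - 4.41) / 26.46
cos(theta2) = -0.683673
theta2 = 133.1314 degrees


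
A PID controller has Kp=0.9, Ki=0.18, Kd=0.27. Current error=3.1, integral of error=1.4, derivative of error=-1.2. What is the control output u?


u = Kp*e + Ki*int(e) + Kd*de/dt
= 0.9*3.1 + 0.18*1.4 + 0.27*(-1.2)
= 2.79 + 0.252 + -0.324
= 2.718


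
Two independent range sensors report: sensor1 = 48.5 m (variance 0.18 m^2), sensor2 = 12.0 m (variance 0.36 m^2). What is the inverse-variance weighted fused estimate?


w1 = (1/var1) / (1/var1 + 1/var2)
   = 5.5556 / (5.5556 + 2.7778) = 0.6667
w2 = 1 - w1 = 0.3333
fused = w1*s1 + w2*s2 = 32.3333 + 4.0
= 36.3333 m


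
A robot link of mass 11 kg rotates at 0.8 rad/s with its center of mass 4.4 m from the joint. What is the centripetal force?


F = m * omega^2 * r
= 11 * 0.8^2 * 4.4
= 11 * 0.64 * 4.4
= 30.976 N


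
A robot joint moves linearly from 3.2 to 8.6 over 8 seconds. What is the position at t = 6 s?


s = t/T = 6/8 = 0.75
p(t) = p0 + (pf-p0)*s
= 3.2 + (8.6 - 3.2) * 0.75
= 7.25


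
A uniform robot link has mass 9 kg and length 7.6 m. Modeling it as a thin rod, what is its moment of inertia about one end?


I = (1/3) * m * L^2
= (1/3) * 9 * 7.6^2
= 0.333333 * 9 * 57.76
= 173.28 kg*m^2


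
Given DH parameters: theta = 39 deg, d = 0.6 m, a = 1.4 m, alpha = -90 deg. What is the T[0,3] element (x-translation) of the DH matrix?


T[0,3] = a * cos(theta)
= 1.4 * cos(39 deg)
= 1.4 * 0.7771
= 1.088


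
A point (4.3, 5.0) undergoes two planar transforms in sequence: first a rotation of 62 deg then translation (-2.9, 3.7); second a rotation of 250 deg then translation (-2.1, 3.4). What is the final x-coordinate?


After transform 1:
x1 = cos(62)*4.3 - sin(62)*5.0 + -2.9 = -5.296
y1 = sin(62)*4.3 + cos(62)*5.0 + 3.7 = 9.844
After transform 2:
x2 = cos(250)*-5.296 - sin(250)*9.844 + -2.1
= 8.9617


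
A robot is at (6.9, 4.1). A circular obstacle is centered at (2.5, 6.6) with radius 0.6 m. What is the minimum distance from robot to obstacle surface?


center_dist = sqrt((6.9-2.5)^2 + (4.1-6.6)^2)
= sqrt(19.36 + 6.25)
= 5.0606
min_dist = center_dist - radius = 5.0606 - 0.6 = 4.4606 m


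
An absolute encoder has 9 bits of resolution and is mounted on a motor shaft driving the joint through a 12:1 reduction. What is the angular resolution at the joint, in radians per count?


counts = 2^9 = 512
effective counts at joint = 512 * 12 = 6144
resolution = 2*pi / 6144
= 0.001 rad/count


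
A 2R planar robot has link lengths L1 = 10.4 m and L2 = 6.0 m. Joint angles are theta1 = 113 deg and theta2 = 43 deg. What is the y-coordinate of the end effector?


Convert angles to radians: theta1 = 1.9722, theta2 = 0.7505
y = L1*sin(theta1) + L2*sin(theta1+theta2)
y = 9.5733 + 2.4404
y = 12.0137


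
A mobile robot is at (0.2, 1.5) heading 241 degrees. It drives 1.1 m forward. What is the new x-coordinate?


x_new = x0 + d*cos(theta)
= 0.2 + 1.1*cos(241)
= 0.2 + -0.5333
= -0.3333


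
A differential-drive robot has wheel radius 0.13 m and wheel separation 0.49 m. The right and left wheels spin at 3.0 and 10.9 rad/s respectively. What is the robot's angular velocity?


vR = r*wR = 0.13*3.0 = 0.39 m/s
vL = r*wL = 0.13*10.9 = 1.417 m/s
v = (vR+vL)/2 = 0.9035 m/s
omega = (vR-vL)/L = -2.0959 rad/s
angular velocity = -2.0959 rad/s


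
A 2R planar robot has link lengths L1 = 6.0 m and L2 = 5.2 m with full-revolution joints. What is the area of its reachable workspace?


r_max = L1 + L2 = 11.2 m
r_min = |L1 - L2| = 0.8 m
Area = pi*(r_max^2 - r_min^2)
= pi*(125.44 - 0.64)
= pi * 124.8
= 392.0708 m^2


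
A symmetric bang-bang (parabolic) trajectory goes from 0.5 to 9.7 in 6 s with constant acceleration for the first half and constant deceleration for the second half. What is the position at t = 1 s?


Symmetric rest-to-rest: each phase covers (pf-p0)/2 in time T/2. 0.5*a*(T/2)^2 = (pf-p0)/2 => a = 4*(pf-p0)/T^2
a = 4*(9.7-0.5)/6^2 = 1.0222
t = 1 is in the acceleration phase (t <= T/2).
p = p0 + 0.5*a*t^2 = 0.5 + 0.5*1.0222*1^2
= 1.0111


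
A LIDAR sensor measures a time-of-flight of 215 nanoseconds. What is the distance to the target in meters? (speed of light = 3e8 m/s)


tof = 215 ns = 2.15e-07 s
dist = c * tof / 2
= 3e8 * 2.15e-07 / 2
= 32.25 m


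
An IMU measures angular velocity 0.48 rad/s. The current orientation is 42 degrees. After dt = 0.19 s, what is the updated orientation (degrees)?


delta_theta = w * dt = 0.48 * 0.19 = 0.0912 rad
= 5.2254 deg
theta_new = 42 + 5.2254 = 47.2254 deg


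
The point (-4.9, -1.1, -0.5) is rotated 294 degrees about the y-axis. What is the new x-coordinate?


Rotation about y-axis: x' = x*cos(theta) + z*sin(theta)
= -4.9 * 0.4067 + -0.5 * -0.9135
= -1.5362


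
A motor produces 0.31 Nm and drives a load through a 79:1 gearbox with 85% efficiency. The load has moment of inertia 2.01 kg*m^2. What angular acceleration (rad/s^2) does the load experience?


tau_out = tau_motor * N * eta
= 0.31 * 79 * 0.85 = 20.8165 Nm
alpha = tau_out / I = 20.8165 / 2.01
= 10.3565 rad/s^2


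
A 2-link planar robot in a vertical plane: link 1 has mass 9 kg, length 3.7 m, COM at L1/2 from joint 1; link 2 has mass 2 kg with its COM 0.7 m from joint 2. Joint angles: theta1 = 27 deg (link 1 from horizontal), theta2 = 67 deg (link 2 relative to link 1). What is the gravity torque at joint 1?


Horizontal distance from joint 1 to link-1 COM:
  x_c1 = (L1/2)*cos(t1) = 1.85 * 0.891 = 1.6484 m
Horizontal distance from joint 1 to link-2 COM:
  x_c2 = L1*cos(t1) + Lc2*cos(t1+t2)
       = 3.7*0.891 + 0.7*-0.0698 = 3.2479 m
tau1 = m1*g*x_c1 + m2*g*x_c2
     = 9*9.81*1.6484 + 2*9.81*3.2479
     = 145.5339 + 63.7237
     = 209.2576 Nm


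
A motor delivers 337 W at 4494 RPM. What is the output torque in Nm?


omega = 4494 * 2*pi/60 = 470.6106 rad/s
tau = P / omega = 337 / 470.6106
= 0.7161 Nm


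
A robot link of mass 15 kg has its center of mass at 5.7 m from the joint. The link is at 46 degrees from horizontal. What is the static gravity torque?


tau = m*g*L*cos(angle)
= 15 * 9.81 * 5.7 * cos(46 deg)
= 15 * 9.81 * 5.7 * 0.6947
= 582.6482 Nm


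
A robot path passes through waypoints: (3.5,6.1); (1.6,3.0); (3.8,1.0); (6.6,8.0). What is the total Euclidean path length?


Segment lengths:
  seg1 = sqrt((-1.9)^2 + (-3.1)^2) = 3.6359
  seg2 = sqrt((2.2)^2 + (-2.0)^2) = 2.9732
  seg3 = sqrt((2.8)^2 + (7.0)^2) = 7.5392
Total = 14.1484


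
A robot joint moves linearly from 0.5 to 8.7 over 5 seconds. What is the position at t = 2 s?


s = t/T = 2/5 = 0.4
p(t) = p0 + (pf-p0)*s
= 0.5 + (8.7 - 0.5) * 0.4
= 3.78


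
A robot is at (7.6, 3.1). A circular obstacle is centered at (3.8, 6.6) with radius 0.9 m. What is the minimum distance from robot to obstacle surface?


center_dist = sqrt((7.6-3.8)^2 + (3.1-6.6)^2)
= sqrt(14.44 + 12.25)
= 5.1662
min_dist = center_dist - radius = 5.1662 - 0.9 = 4.2662 m


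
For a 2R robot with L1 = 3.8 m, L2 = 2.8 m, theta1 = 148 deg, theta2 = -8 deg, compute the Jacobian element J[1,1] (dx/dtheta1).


J[1,1] = -L1*sin(t1) - L2*sin(t1+t2)
= -3.8*sin(148) - 2.8*sin(140)
= -3.8135


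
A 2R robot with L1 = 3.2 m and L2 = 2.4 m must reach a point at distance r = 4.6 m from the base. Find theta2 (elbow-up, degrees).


cos(theta2) = (r^2 - L1^2 - L2^2) / (2*L1*L2)
cos(theta2) = (21.16 - 10.24 - 5.76) / 15.36
cos(theta2) = 0.335937
theta2 = 70.3704 degrees


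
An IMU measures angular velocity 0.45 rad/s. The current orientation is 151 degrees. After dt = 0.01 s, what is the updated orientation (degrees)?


delta_theta = w * dt = 0.45 * 0.01 = 0.0045 rad
= 0.2578 deg
theta_new = 151 + 0.2578 = 151.2578 deg


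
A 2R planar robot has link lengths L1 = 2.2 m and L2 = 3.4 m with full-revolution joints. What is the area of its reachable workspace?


r_max = L1 + L2 = 5.6 m
r_min = |L1 - L2| = 1.2 m
Area = pi*(r_max^2 - r_min^2)
= pi*(31.36 - 1.44)
= pi * 29.92
= 93.9965 m^2


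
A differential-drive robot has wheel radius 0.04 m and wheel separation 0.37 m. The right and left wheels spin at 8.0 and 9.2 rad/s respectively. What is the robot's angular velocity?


vR = r*wR = 0.04*8.0 = 0.32 m/s
vL = r*wL = 0.04*9.2 = 0.368 m/s
v = (vR+vL)/2 = 0.344 m/s
omega = (vR-vL)/L = -0.1297 rad/s
angular velocity = -0.1297 rad/s


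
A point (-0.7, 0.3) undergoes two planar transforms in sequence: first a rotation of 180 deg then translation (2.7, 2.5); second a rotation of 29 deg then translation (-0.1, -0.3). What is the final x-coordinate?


After transform 1:
x1 = cos(180)*-0.7 - sin(180)*0.3 + 2.7 = 3.4
y1 = sin(180)*-0.7 + cos(180)*0.3 + 2.5 = 2.2
After transform 2:
x2 = cos(29)*3.4 - sin(29)*2.2 + -0.1
= 1.8071


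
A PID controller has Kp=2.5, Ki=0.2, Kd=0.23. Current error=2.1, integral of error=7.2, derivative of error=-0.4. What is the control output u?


u = Kp*e + Ki*int(e) + Kd*de/dt
= 2.5*2.1 + 0.2*7.2 + 0.23*(-0.4)
= 5.25 + 1.44 + -0.092
= 6.598


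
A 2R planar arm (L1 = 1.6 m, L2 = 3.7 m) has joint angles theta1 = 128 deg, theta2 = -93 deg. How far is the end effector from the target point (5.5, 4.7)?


End effector via forward kinematics:
x = L1*cos(t1) + L2*cos(t1+t2) = 2.0458
y = L1*sin(t1) + L2*sin(t1+t2) = 3.3831
Distance to target:
d = sqrt((5.5 - 2.0458)^2 + (4.7 - 3.3831)^2)
= sqrt(11.9315 + 1.7344)
= 3.6967 m


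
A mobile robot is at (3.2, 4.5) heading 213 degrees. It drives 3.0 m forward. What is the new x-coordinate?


x_new = x0 + d*cos(theta)
= 3.2 + 3.0*cos(213)
= 3.2 + -2.516
= 0.684


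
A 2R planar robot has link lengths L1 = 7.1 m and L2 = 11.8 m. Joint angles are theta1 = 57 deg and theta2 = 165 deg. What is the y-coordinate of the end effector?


Convert angles to radians: theta1 = 0.9948, theta2 = 2.8798
y = L1*sin(theta1) + L2*sin(theta1+theta2)
y = 5.9546 + -7.8957
y = -1.9412


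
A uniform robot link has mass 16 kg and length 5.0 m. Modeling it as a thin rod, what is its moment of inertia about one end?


I = (1/3) * m * L^2
= (1/3) * 16 * 5.0^2
= 0.333333 * 16 * 25.0
= 133.3333 kg*m^2


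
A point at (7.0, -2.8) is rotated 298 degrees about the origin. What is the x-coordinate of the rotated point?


x' = x*cos(theta) - y*sin(theta)
cos(298 deg) = 0.4695, sin(298 deg) = -0.8829
x' = 7.0 * 0.4695 - -2.8 * -0.8829
= 3.2863 - 2.4723
= 0.814


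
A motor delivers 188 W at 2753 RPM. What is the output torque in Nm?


omega = 2753 * 2*pi/60 = 288.2935 rad/s
tau = P / omega = 188 / 288.2935
= 0.6521 Nm


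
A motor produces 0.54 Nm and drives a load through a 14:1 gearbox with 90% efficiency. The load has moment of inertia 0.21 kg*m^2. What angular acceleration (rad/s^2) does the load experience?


tau_out = tau_motor * N * eta
= 0.54 * 14 * 0.9 = 6.804 Nm
alpha = tau_out / I = 6.804 / 0.21
= 32.4 rad/s^2


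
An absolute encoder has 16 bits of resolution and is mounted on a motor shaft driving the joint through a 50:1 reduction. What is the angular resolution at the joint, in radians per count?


counts = 2^16 = 65536
effective counts at joint = 65536 * 50 = 3276800
resolution = 2*pi / 3276800
= 1.9175e-06 rad/count


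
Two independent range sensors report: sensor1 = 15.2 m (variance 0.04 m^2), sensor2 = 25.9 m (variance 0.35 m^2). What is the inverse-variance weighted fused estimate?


w1 = (1/var1) / (1/var1 + 1/var2)
   = 25.0 / (25.0 + 2.8571) = 0.8974
w2 = 1 - w1 = 0.1026
fused = w1*s1 + w2*s2 = 13.641 + 2.6564
= 16.2974 m


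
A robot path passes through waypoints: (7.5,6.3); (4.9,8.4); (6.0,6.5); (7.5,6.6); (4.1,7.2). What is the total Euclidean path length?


Segment lengths:
  seg1 = sqrt((-2.6)^2 + (2.1)^2) = 3.3422
  seg2 = sqrt((1.1)^2 + (-1.9)^2) = 2.1954
  seg3 = sqrt((1.5)^2 + (0.1)^2) = 1.5033
  seg4 = sqrt((-3.4)^2 + (0.6)^2) = 3.4525
Total = 10.4935


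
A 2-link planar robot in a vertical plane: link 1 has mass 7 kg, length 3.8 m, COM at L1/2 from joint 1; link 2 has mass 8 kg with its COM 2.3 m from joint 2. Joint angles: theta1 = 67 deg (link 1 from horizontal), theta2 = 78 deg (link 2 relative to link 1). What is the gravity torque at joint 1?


Horizontal distance from joint 1 to link-1 COM:
  x_c1 = (L1/2)*cos(t1) = 1.9 * 0.3907 = 0.7424 m
Horizontal distance from joint 1 to link-2 COM:
  x_c2 = L1*cos(t1) + Lc2*cos(t1+t2)
       = 3.8*0.3907 + 2.3*-0.8192 = -0.3993 m
tau1 = m1*g*x_c1 + m2*g*x_c2
     = 7*9.81*0.7424 + 8*9.81*-0.3993
     = 50.9799 + -31.3348
     = 19.645 Nm


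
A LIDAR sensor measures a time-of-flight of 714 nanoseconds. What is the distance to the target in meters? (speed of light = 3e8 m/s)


tof = 714 ns = 7.14e-07 s
dist = c * tof / 2
= 3e8 * 7.14e-07 / 2
= 107.1 m


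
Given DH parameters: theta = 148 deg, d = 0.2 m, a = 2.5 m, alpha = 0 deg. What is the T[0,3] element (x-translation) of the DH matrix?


T[0,3] = a * cos(theta)
= 2.5 * cos(148 deg)
= 2.5 * -0.848
= -2.1201


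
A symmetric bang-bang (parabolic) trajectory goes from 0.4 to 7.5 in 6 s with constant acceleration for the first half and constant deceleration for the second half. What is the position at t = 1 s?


Symmetric rest-to-rest: each phase covers (pf-p0)/2 in time T/2. 0.5*a*(T/2)^2 = (pf-p0)/2 => a = 4*(pf-p0)/T^2
a = 4*(7.5-0.4)/6^2 = 0.7889
t = 1 is in the acceleration phase (t <= T/2).
p = p0 + 0.5*a*t^2 = 0.4 + 0.5*0.7889*1^2
= 0.7944


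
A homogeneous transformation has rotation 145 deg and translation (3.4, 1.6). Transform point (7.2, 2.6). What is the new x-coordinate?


x' = cos(theta)*px - sin(theta)*py + tx
= -0.8192*7.2 - 0.5736*2.6 + 3.4
= -3.9892


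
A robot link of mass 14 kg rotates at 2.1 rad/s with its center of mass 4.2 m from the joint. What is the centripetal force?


F = m * omega^2 * r
= 14 * 2.1^2 * 4.2
= 14 * 4.41 * 4.2
= 259.308 N


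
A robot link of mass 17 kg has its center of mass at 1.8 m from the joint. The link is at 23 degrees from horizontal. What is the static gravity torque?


tau = m*g*L*cos(angle)
= 17 * 9.81 * 1.8 * cos(23 deg)
= 17 * 9.81 * 1.8 * 0.9205
= 276.3227 Nm


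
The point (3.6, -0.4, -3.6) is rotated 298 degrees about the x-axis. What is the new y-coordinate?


Rotation about x-axis: y' = y*cos(theta) - z*sin(theta)
= -0.4 * 0.4695 - -3.6 * -0.8829
= -3.3664


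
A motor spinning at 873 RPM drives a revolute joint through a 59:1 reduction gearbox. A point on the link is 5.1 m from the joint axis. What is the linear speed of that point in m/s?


omega_motor = 873 * 2*pi/60 = 91.4203 rad/s
omega_joint = omega_motor / 59 = 1.5495 rad/s
v = omega_joint * r = 1.5495 * 5.1
= 7.9024 m/s


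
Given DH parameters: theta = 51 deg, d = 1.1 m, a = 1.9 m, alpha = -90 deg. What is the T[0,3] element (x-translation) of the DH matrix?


T[0,3] = a * cos(theta)
= 1.9 * cos(51 deg)
= 1.9 * 0.6293
= 1.1957


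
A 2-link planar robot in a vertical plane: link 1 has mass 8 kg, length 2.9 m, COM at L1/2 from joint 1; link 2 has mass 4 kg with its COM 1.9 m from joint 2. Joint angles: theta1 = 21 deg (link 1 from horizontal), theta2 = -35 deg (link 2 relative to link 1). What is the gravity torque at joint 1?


Horizontal distance from joint 1 to link-1 COM:
  x_c1 = (L1/2)*cos(t1) = 1.45 * 0.9336 = 1.3537 m
Horizontal distance from joint 1 to link-2 COM:
  x_c2 = L1*cos(t1) + Lc2*cos(t1+t2)
       = 2.9*0.9336 + 1.9*0.9703 = 4.5509 m
tau1 = m1*g*x_c1 + m2*g*x_c2
     = 8*9.81*1.3537 + 4*9.81*4.5509
     = 106.2377 + 178.5791
     = 284.8168 Nm


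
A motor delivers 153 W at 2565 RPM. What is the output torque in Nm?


omega = 2565 * 2*pi/60 = 268.6062 rad/s
tau = P / omega = 153 / 268.6062
= 0.5696 Nm


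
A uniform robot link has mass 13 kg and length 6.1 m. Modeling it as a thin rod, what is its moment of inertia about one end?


I = (1/3) * m * L^2
= (1/3) * 13 * 6.1^2
= 0.333333 * 13 * 37.21
= 161.2433 kg*m^2


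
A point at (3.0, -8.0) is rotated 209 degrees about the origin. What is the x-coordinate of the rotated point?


x' = x*cos(theta) - y*sin(theta)
cos(209 deg) = -0.8746, sin(209 deg) = -0.4848
x' = 3.0 * -0.8746 - -8.0 * -0.4848
= -2.6239 - 3.8785
= -6.5023


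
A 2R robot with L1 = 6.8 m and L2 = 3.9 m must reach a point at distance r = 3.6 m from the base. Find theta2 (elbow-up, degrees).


cos(theta2) = (r^2 - L1^2 - L2^2) / (2*L1*L2)
cos(theta2) = (12.96 - 46.24 - 15.21) / 53.04
cos(theta2) = -0.914216
theta2 = 156.0946 degrees


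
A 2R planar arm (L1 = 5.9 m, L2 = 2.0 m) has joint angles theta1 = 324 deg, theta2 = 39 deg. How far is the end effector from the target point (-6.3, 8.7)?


End effector via forward kinematics:
x = L1*cos(t1) + L2*cos(t1+t2) = 6.7705
y = L1*sin(t1) + L2*sin(t1+t2) = -3.3633
Distance to target:
d = sqrt((-6.3 - 6.7705)^2 + (8.7 - -3.3633)^2)
= sqrt(170.8369 + 145.5223)
= 17.7865 m


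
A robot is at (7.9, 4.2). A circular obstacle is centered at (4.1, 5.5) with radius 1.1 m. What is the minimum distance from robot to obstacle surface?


center_dist = sqrt((7.9-4.1)^2 + (4.2-5.5)^2)
= sqrt(14.44 + 1.69)
= 4.0162
min_dist = center_dist - radius = 4.0162 - 1.1 = 2.9162 m


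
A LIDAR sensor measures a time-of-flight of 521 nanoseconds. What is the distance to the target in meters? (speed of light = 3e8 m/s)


tof = 521 ns = 5.21e-07 s
dist = c * tof / 2
= 3e8 * 5.21e-07 / 2
= 78.15 m


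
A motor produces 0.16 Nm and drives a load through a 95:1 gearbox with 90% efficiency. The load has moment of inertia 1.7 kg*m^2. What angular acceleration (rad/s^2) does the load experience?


tau_out = tau_motor * N * eta
= 0.16 * 95 * 0.9 = 13.68 Nm
alpha = tau_out / I = 13.68 / 1.7
= 8.0471 rad/s^2


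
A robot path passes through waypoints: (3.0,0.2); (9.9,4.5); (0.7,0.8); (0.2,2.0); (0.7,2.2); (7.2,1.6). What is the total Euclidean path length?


Segment lengths:
  seg1 = sqrt((6.9)^2 + (4.3)^2) = 8.1302
  seg2 = sqrt((-9.2)^2 + (-3.7)^2) = 9.9161
  seg3 = sqrt((-0.5)^2 + (1.2)^2) = 1.3
  seg4 = sqrt((0.5)^2 + (0.2)^2) = 0.5385
  seg5 = sqrt((6.5)^2 + (-0.6)^2) = 6.5276
Total = 26.4125


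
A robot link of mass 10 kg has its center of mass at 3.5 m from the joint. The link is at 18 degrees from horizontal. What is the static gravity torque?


tau = m*g*L*cos(angle)
= 10 * 9.81 * 3.5 * cos(18 deg)
= 10 * 9.81 * 3.5 * 0.9511
= 326.5453 Nm


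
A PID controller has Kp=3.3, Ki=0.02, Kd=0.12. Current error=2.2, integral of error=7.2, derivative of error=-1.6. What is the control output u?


u = Kp*e + Ki*int(e) + Kd*de/dt
= 3.3*2.2 + 0.02*7.2 + 0.12*(-1.6)
= 7.26 + 0.144 + -0.192
= 7.212


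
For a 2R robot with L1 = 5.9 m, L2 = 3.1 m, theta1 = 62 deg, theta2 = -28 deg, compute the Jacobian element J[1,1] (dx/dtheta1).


J[1,1] = -L1*sin(t1) - L2*sin(t1+t2)
= -5.9*sin(62) - 3.1*sin(34)
= -6.9429


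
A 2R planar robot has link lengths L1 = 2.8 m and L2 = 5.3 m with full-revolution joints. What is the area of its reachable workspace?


r_max = L1 + L2 = 8.1 m
r_min = |L1 - L2| = 2.5 m
Area = pi*(r_max^2 - r_min^2)
= pi*(65.61 - 6.25)
= pi * 59.36
= 186.4849 m^2


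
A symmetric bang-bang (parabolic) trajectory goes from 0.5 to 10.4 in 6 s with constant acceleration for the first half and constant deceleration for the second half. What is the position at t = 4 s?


Symmetric rest-to-rest: each phase covers (pf-p0)/2 in time T/2. 0.5*a*(T/2)^2 = (pf-p0)/2 => a = 4*(pf-p0)/T^2
a = 4*(10.4-0.5)/6^2 = 1.1
t = 4 is in the deceleration phase (t > T/2).
p = pf - 0.5*a*(T-t)^2 = 10.4 - 0.5*1.1*2^2
= 8.2


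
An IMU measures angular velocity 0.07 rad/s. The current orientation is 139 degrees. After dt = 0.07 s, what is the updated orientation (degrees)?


delta_theta = w * dt = 0.07 * 0.07 = 0.0049 rad
= 0.2807 deg
theta_new = 139 + 0.2807 = 139.2807 deg


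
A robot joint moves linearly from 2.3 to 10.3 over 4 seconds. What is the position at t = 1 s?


s = t/T = 1/4 = 0.25
p(t) = p0 + (pf-p0)*s
= 2.3 + (10.3 - 2.3) * 0.25
= 4.3


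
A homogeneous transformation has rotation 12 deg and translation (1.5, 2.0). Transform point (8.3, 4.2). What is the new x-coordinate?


x' = cos(theta)*px - sin(theta)*py + tx
= 0.9781*8.3 - 0.2079*4.2 + 1.5
= 8.7454


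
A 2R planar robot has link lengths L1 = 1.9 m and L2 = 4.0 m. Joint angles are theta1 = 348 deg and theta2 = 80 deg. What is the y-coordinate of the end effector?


Convert angles to radians: theta1 = 6.0737, theta2 = 1.3963
y = L1*sin(theta1) + L2*sin(theta1+theta2)
y = -0.395 + 3.7087
y = 3.3137


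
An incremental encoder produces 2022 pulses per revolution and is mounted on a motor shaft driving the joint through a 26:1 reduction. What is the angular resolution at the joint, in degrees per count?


counts per rev = 2022
effective counts at joint = 2022 * 26 = 52572
resolution = 360 / 52572
= 0.0068 deg/count


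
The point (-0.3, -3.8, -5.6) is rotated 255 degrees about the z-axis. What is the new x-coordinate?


Rotation about z-axis: x' = x*cos(theta) - y*sin(theta)
= -0.3 * -0.2588 - -3.8 * -0.9659
= -3.5929


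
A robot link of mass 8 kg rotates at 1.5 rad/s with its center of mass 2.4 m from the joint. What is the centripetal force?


F = m * omega^2 * r
= 8 * 1.5^2 * 2.4
= 8 * 2.25 * 2.4
= 43.2 N


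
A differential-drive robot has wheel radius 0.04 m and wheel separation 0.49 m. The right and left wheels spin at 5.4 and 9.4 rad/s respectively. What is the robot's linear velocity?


vR = r*wR = 0.04*5.4 = 0.216 m/s
vL = r*wL = 0.04*9.4 = 0.376 m/s
v = (vR+vL)/2 = 0.296 m/s
omega = (vR-vL)/L = -0.3265 rad/s
linear velocity = 0.296 m/s


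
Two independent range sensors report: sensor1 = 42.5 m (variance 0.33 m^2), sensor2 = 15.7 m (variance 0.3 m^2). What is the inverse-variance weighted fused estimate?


w1 = (1/var1) / (1/var1 + 1/var2)
   = 3.0303 / (3.0303 + 3.3333) = 0.4762
w2 = 1 - w1 = 0.5238
fused = w1*s1 + w2*s2 = 20.2381 + 8.2238
= 28.4619 m


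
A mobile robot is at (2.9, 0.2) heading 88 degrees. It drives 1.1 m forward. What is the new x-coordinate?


x_new = x0 + d*cos(theta)
= 2.9 + 1.1*cos(88)
= 2.9 + 0.0384
= 2.9384


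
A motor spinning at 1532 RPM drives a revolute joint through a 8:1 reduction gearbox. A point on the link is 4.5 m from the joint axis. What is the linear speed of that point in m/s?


omega_motor = 1532 * 2*pi/60 = 160.4307 rad/s
omega_joint = omega_motor / 8 = 20.0538 rad/s
v = omega_joint * r = 20.0538 * 4.5
= 90.2422 m/s


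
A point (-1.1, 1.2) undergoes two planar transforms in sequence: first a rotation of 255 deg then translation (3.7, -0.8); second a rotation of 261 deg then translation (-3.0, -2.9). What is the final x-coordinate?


After transform 1:
x1 = cos(255)*-1.1 - sin(255)*1.2 + 3.7 = 5.1438
y1 = sin(255)*-1.1 + cos(255)*1.2 + -0.8 = -0.0481
After transform 2:
x2 = cos(261)*5.1438 - sin(261)*-0.0481 + -3.0
= -3.8521


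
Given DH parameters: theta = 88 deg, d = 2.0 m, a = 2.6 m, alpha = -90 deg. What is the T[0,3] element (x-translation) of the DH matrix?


T[0,3] = a * cos(theta)
= 2.6 * cos(88 deg)
= 2.6 * 0.0349
= 0.0907


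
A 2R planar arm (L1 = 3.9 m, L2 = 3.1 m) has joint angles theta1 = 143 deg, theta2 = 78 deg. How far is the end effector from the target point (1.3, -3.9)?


End effector via forward kinematics:
x = L1*cos(t1) + L2*cos(t1+t2) = -5.4543
y = L1*sin(t1) + L2*sin(t1+t2) = 0.3133
Distance to target:
d = sqrt((1.3 - -5.4543)^2 + (-3.9 - 0.3133)^2)
= sqrt(45.6203 + 17.7519)
= 7.9607 m


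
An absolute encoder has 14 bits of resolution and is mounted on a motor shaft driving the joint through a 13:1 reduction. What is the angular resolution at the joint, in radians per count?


counts = 2^14 = 16384
effective counts at joint = 16384 * 13 = 212992
resolution = 2*pi / 212992
= 2.9500e-05 rad/count


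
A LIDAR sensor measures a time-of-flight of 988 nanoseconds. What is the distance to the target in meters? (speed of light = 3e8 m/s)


tof = 988 ns = 9.88e-07 s
dist = c * tof / 2
= 3e8 * 9.88e-07 / 2
= 148.2 m


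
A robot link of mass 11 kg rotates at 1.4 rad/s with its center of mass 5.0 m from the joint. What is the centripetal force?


F = m * omega^2 * r
= 11 * 1.4^2 * 5.0
= 11 * 1.96 * 5.0
= 107.8 N


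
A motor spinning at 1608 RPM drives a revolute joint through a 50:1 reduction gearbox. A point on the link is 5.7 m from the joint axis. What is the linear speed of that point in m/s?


omega_motor = 1608 * 2*pi/60 = 168.3894 rad/s
omega_joint = omega_motor / 50 = 3.3678 rad/s
v = omega_joint * r = 3.3678 * 5.7
= 19.1964 m/s


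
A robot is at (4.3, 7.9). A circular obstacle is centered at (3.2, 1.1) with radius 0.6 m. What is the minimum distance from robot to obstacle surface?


center_dist = sqrt((4.3-3.2)^2 + (7.9-1.1)^2)
= sqrt(1.21 + 46.24)
= 6.8884
min_dist = center_dist - radius = 6.8884 - 0.6 = 6.2884 m


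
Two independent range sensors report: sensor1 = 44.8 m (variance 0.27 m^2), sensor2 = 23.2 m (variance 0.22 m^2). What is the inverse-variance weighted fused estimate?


w1 = (1/var1) / (1/var1 + 1/var2)
   = 3.7037 / (3.7037 + 4.5455) = 0.449
w2 = 1 - w1 = 0.551
fused = w1*s1 + w2*s2 = 20.1143 + 12.7837
= 32.898 m


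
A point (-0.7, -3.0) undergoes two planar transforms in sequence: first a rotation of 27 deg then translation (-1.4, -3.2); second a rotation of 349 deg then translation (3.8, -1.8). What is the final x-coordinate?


After transform 1:
x1 = cos(27)*-0.7 - sin(27)*-3.0 + -1.4 = -0.6617
y1 = sin(27)*-0.7 + cos(27)*-3.0 + -3.2 = -6.1908
After transform 2:
x2 = cos(349)*-0.6617 - sin(349)*-6.1908 + 3.8
= 1.9692


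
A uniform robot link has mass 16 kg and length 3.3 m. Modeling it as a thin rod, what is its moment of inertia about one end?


I = (1/3) * m * L^2
= (1/3) * 16 * 3.3^2
= 0.333333 * 16 * 10.89
= 58.08 kg*m^2


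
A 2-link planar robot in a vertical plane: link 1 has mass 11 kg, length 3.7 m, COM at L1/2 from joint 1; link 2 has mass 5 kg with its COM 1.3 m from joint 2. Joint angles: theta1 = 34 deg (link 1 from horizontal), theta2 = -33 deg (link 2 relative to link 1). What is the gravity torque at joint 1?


Horizontal distance from joint 1 to link-1 COM:
  x_c1 = (L1/2)*cos(t1) = 1.85 * 0.829 = 1.5337 m
Horizontal distance from joint 1 to link-2 COM:
  x_c2 = L1*cos(t1) + Lc2*cos(t1+t2)
       = 3.7*0.829 + 1.3*0.9998 = 4.3672 m
tau1 = m1*g*x_c1 + m2*g*x_c2
     = 11*9.81*1.5337 + 5*9.81*4.3672
     = 165.5037 + 214.2132
     = 379.7168 Nm


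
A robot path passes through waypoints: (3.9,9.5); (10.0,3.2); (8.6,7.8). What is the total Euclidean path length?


Segment lengths:
  seg1 = sqrt((6.1)^2 + (-6.3)^2) = 8.7693
  seg2 = sqrt((-1.4)^2 + (4.6)^2) = 4.8083
Total = 13.5776


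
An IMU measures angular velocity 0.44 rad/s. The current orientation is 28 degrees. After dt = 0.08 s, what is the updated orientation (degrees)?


delta_theta = w * dt = 0.44 * 0.08 = 0.0352 rad
= 2.0168 deg
theta_new = 28 + 2.0168 = 30.0168 deg


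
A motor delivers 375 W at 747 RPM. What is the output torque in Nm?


omega = 747 * 2*pi/60 = 78.2257 rad/s
tau = P / omega = 375 / 78.2257
= 4.7938 Nm


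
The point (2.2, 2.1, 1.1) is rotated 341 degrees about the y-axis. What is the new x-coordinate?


Rotation about y-axis: x' = x*cos(theta) + z*sin(theta)
= 2.2 * 0.9455 + 1.1 * -0.3256
= 1.722


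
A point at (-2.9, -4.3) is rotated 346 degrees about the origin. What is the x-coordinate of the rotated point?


x' = x*cos(theta) - y*sin(theta)
cos(346 deg) = 0.9703, sin(346 deg) = -0.2419
x' = -2.9 * 0.9703 - -4.3 * -0.2419
= -2.8139 - 1.0403
= -3.8541
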